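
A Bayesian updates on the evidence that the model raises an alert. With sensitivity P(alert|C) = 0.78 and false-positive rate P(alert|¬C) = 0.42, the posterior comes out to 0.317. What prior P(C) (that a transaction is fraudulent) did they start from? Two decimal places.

In odds form, posterior odds = prior odds × likelihood ratio, so prior odds = posterior odds ÷ LR.
Posterior odds = 0.317/(1−0.317) = 0.4641. LR = 0.78/0.42 = 1.8571.
Prior odds = 0.4641/1.8571 = 0.2499, so P(C) = 0.2499/(1+0.2499) ≈ 0.20.

P(C) = 0.20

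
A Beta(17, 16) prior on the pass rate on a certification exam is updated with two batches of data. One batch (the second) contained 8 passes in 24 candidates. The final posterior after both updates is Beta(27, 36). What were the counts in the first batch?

Because Beta–binomial updating is additive in the counts, the combined data contributed (α_post−α_prior, β_post−β_prior) successes and failures.
Total across both batches: 27−17=10 passes, 36−16=20 failures.
Subtract the second batch: 10−8=2 passes and 20−16=4 failures.

2 passes and 4 failures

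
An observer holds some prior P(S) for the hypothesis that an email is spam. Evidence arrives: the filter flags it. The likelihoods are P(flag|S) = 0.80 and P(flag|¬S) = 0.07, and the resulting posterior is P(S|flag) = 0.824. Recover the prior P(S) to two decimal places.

Bayes' rule in odds form gives O(S|E) = O(S)·[P(E|S)/P(E|¬S)], hence O(S) = O(S|E)/LR.
Posterior odds = 0.824/(1−0.824) = 4.6818. LR = 0.80/0.07 = 11.4286.
Prior odds = 4.6818/11.4286 = 0.4097, so P(S) = 0.4097/(1+0.4097) ≈ 0.29.

P(S) = 0.29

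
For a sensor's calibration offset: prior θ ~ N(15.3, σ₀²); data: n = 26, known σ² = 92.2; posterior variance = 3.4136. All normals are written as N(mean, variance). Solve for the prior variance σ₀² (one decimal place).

Posterior precision equals prior precision plus data precision: 1/σ_n² = 1/σ₀² + n/σ².
So 1/σ₀² = 1/3.4136 − 26/92.2 = 0.292946 − 0.281996 = 0.010950.
Hence σ₀² = 1/0.010950 ≈ 91.3.

σ₀² = 91.3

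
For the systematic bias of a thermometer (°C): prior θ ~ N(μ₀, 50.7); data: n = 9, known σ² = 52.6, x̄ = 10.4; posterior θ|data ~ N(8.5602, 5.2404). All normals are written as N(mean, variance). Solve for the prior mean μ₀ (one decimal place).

μ₀ = -7.4

The posterior mean is a precision-weighted average: μ_n = (τ₀μ₀ + τ_data·x̄)/(τ₀+τ_data), with τ₀=1/σ₀² and τ_data=n/σ².
Here τ₀ = 1/50.7 = 0.019724 and τ_data = 9/52.6 = 0.171103, so τ_n = 0.190827.
Rearranging for μ₀: μ₀ = (μ_n·τ_n − τ_data·x̄)/τ₀ = (8.5602·0.190827 − 0.171103·10.4) / 0.019724 = -0.145954/0.019724 ≈ -7.4.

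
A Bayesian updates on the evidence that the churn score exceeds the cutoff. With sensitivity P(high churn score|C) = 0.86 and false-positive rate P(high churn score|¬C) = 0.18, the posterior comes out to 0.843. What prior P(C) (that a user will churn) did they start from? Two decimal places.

P(C) = 0.53

In odds form, posterior odds = prior odds × likelihood ratio, so prior odds = posterior odds ÷ LR.
Posterior odds = 0.843/(1−0.843) = 5.3694. LR = 0.86/0.18 = 4.7778.
Prior odds = 5.3694/4.7778 = 1.1238, so P(C) = 1.1238/(1+1.1238) ≈ 0.53.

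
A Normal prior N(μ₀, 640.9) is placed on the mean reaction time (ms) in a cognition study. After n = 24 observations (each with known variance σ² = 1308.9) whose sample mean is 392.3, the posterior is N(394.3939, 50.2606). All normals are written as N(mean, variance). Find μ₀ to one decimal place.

The posterior mean is a precision-weighted average: μ_n = (τ₀μ₀ + τ_data·x̄)/(τ₀+τ_data), with τ₀=1/σ₀² and τ_data=n/σ².
Here τ₀ = 1/640.9 = 0.001560 and τ_data = 24/1308.9 = 0.018336, so τ_n = 0.019896.
Rearranging for μ₀: μ₀ = (μ_n·τ_n − τ_data·x̄)/τ₀ = (394.3939·0.019896 − 0.018336·392.3) / 0.001560 = 0.653648/0.001560 ≈ 419.0.

μ₀ = 419.0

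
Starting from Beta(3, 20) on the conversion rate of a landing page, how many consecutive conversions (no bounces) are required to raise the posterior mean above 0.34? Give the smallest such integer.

After k conversions and 0 bounces the posterior is Beta(3+k, 20), with mean (3+k)/(3+20+k).
Set (3+k)/(23+k) > 0.34 and solve: k > (0.34·23 − 3)/(1 − 0.34) = 7.303.
The smallest integer exceeding 7.303 is 8, and checking k=8: (11)/(31) = 0.3548 > 0.34.

k = 8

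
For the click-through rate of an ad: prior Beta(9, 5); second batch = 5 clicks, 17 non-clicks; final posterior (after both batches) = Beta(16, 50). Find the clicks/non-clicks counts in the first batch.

Sequential conjugate updates are equivalent to a single update on the pooled data, so total successes = posterior α − prior α and total failures = posterior β − prior β.
Total across both batches: 16−9=7 clicks, 50−5=45 non-clicks.
Subtract the second batch: 7−5=2 clicks and 45−17=28 non-clicks.

2 clicks and 28 non-clicks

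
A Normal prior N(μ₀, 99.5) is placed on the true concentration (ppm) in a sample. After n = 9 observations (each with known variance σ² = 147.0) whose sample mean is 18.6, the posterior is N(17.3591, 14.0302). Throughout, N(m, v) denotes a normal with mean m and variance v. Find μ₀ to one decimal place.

The posterior mean is a precision-weighted average: μ_n = (τ₀μ₀ + τ_data·x̄)/(τ₀+τ_data), with τ₀=1/σ₀² and τ_data=n/σ².
Here τ₀ = 1/99.5 = 0.010050 and τ_data = 9/147.0 = 0.061224, so τ_n = 0.071274.
Rearranging for μ₀: μ₀ = (μ_n·τ_n − τ_data·x̄)/τ₀ = (17.3591·0.071274 − 0.061224·18.6) / 0.010050 = 0.098486/0.010050 ≈ 9.8.

μ₀ = 9.8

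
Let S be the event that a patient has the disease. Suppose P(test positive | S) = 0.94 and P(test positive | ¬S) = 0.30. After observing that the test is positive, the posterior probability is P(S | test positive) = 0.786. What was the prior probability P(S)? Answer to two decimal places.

P(S) = 0.54

Bayes' rule in odds form gives O(S|E) = O(S)·[P(E|S)/P(E|¬S)], hence O(S) = O(S|E)/LR.
Posterior odds = 0.786/(1−0.786) = 3.6729. LR = 0.94/0.30 = 3.1333.
Prior odds = 3.6729/3.1333 = 1.1722, so P(S) = 1.1722/(1+1.1722) ≈ 0.54.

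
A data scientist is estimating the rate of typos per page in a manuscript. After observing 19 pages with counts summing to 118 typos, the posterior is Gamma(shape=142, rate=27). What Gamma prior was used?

Gamma(shape=24, rate=8)

Gamma–Poisson conjugacy: posterior shape = α + Σxᵢ, posterior rate = β + n.
So α = 142 − 118 = 24 and β = 27 − 19 = 8.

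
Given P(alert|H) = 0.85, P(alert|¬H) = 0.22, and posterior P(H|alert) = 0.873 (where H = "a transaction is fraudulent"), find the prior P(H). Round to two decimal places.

P(H) = 0.64

Bayes' rule in odds form gives O(H|E) = O(H)·[P(E|H)/P(E|¬H)], hence O(H) = O(H|E)/LR.
Posterior odds = 0.873/(1−0.873) = 6.8740. LR = 0.85/0.22 = 3.8636.
Prior odds = 6.8740/3.8636 = 1.7792, so P(H) = 1.7792/(1+1.7792) ≈ 0.64.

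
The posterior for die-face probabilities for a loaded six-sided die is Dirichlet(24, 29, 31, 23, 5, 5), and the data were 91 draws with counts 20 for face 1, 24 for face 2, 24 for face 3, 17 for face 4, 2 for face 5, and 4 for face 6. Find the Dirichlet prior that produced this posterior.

For a Dirichlet(α) prior with multinomial counts c, the posterior is Dirichlet(α + c) componentwise.
Subtract each count from the matching posterior parameter: 24−20=4, 29−24=5, 31−24=7, 23−17=6, 5−2=3, 5−4=1.

Dirichlet(4, 5, 7, 6, 3, 1)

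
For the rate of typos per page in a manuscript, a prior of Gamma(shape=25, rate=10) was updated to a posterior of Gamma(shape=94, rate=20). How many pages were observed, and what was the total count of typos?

Gamma–Poisson conjugacy: posterior shape = α + Σxᵢ, posterior rate = β + n.
Matching: Σxᵢ = 94 − 25 = 69 and n = 20 − 10 = 10.

n = 10 pages with total 69 typos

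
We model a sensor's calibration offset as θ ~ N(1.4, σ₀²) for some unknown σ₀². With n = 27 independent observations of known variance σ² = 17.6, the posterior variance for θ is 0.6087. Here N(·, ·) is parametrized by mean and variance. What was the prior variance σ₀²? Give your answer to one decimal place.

Posterior precision equals prior precision plus data precision: 1/σ_n² = 1/σ₀² + n/σ².
So 1/σ₀² = 1/0.6087 − 27/17.6 = 1.642845 − 1.534091 = 0.108754.
Hence σ₀² = 1/0.108754 ≈ 9.2.

σ₀² = 9.2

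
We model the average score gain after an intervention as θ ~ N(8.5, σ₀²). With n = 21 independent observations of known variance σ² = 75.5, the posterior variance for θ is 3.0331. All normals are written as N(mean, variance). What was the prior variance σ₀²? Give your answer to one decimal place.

σ₀² = 19.4

Posterior precision equals prior precision plus data precision: 1/σ_n² = 1/σ₀² + n/σ².
So 1/σ₀² = 1/3.0331 − 21/75.5 = 0.329696 − 0.278146 = 0.051550.
Hence σ₀² = 1/0.051550 ≈ 19.4.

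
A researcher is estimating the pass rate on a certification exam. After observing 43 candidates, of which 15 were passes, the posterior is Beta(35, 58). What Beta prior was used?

Under Beta–binomial conjugacy the posterior parameters are (α+s, β+f).
Subtract the data counts: 35−15=20, 58−28=30.

Beta(20, 30)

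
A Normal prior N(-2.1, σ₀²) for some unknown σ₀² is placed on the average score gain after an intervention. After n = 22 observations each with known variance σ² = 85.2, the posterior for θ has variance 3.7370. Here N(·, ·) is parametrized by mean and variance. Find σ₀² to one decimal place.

Posterior precision equals prior precision plus data precision: 1/σ_n² = 1/σ₀² + n/σ².
So 1/σ₀² = 1/3.7370 − 22/85.2 = 0.267594 − 0.258216 = 0.009378.
Hence σ₀² = 1/0.009378 ≈ 106.6.

σ₀² = 106.6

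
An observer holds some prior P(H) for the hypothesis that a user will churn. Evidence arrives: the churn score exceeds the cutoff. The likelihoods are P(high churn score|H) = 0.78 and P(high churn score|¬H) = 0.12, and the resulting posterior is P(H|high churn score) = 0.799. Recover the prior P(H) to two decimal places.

Bayes' rule in odds form gives O(H|E) = O(H)·[P(E|H)/P(E|¬H)], hence O(H) = O(H|E)/LR.
Posterior odds = 0.799/(1−0.799) = 3.9751. LR = 0.78/0.12 = 6.5000.
Prior odds = 3.9751/6.5000 = 0.6116, so P(H) = 0.6116/(1+0.6116) ≈ 0.38.

P(H) = 0.38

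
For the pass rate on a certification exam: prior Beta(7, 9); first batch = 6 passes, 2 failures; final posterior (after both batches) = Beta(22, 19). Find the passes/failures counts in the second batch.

Because Beta–binomial updating is additive in the counts, the combined data contributed (α_post−α_prior, β_post−β_prior) successes and failures.
Total across both batches: 22−7=15 passes, 19−9=10 failures.
Subtract the first batch: 15−6=9 passes and 10−2=8 failures.

9 passes and 8 failures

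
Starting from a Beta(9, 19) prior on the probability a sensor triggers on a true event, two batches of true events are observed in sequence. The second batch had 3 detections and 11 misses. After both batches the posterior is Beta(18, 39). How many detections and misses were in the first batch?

Because Beta–binomial updating is additive in the counts, the combined data contributed (α_post−α_prior, β_post−β_prior) successes and failures.
Total across both batches: 18−9=9 detections, 39−19=20 misses.
Subtract the second batch: 9−3=6 detections and 20−11=9 misses.

6 detections and 9 misses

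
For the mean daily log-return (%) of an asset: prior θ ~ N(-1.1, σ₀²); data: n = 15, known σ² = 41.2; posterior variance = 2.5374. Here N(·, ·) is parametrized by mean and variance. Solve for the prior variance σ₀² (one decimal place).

For the Normal–Normal model with known σ², precisions add: τ_n = τ₀ + n/σ².
So 1/σ₀² = 1/2.5374 − 15/41.2 = 0.394104 − 0.364078 = 0.030026.
Hence σ₀² = 1/0.030026 ≈ 33.3.

σ₀² = 33.3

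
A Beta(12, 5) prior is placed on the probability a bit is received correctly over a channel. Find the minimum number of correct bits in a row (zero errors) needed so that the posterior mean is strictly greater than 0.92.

k = 46

After k correct bits and 0 errors the posterior is Beta(12+k, 5), with mean (12+k)/(12+5+k).
Set (12+k)/(17+k) > 0.92 and solve: k > (0.92·17 − 12)/(1 − 0.92) = 45.500.
The smallest integer exceeding 45.500 is 46.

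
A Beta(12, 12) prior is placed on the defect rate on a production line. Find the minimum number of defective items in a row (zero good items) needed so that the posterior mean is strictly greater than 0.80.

k = 37

After k defective items and 0 good items the posterior is Beta(12+k, 12), with mean (12+k)/(12+12+k).
Set (12+k)/(24+k) > 0.80 and solve: k > (0.80·24 − 12)/(1 − 0.80) = 36.000.
The smallest integer exceeding 36.000 is 37.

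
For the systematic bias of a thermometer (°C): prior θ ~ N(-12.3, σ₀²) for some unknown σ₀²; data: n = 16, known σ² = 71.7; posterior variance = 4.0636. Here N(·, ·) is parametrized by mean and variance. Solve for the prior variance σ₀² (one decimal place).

σ₀² = 43.6

Posterior precision equals prior precision plus data precision: 1/σ_n² = 1/σ₀² + n/σ².
So 1/σ₀² = 1/4.0636 − 16/71.7 = 0.246087 − 0.223152 = 0.022935.
Hence σ₀² = 1/0.022935 ≈ 43.6.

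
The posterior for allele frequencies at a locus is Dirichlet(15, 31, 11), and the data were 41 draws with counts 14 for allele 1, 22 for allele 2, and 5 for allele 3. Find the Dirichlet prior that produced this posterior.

Dirichlet(1, 9, 6)

For a Dirichlet(α) prior with multinomial counts c, the posterior is Dirichlet(α + c) componentwise.
Subtract each count from the matching posterior parameter: 15−14=1, 31−22=9, 11−5=6.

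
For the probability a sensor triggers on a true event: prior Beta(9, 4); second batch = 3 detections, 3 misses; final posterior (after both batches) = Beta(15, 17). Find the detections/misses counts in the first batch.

Sequential conjugate updates are equivalent to a single update on the pooled data, so total successes = posterior α − prior α and total failures = posterior β − prior β.
Total across both batches: 15−9=6 detections, 17−4=13 misses.
Subtract the second batch: 6−3=3 detections and 13−3=10 misses.

3 detections and 10 misses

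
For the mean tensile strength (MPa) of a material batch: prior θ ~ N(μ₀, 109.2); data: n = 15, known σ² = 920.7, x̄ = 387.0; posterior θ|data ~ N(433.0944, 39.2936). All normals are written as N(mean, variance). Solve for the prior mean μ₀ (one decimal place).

μ₀ = 515.1

The posterior mean is a precision-weighted average: μ_n = (τ₀μ₀ + τ_data·x̄)/(τ₀+τ_data), with τ₀=1/σ₀² and τ_data=n/σ².
Here τ₀ = 1/109.2 = 0.009158 and τ_data = 15/920.7 = 0.016292, so τ_n = 0.025450.
Rearranging for μ₀: μ₀ = (μ_n·τ_n − τ_data·x̄)/τ₀ = (433.0944·0.025450 − 0.016292·387.0) / 0.009158 = 4.717248/0.009158 ≈ 515.1.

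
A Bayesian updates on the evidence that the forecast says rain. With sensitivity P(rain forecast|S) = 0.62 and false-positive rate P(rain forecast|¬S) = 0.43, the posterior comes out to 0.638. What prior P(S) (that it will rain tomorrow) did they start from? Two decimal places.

P(S) = 0.55

Bayes' rule in odds form gives O(S|E) = O(S)·[P(E|S)/P(E|¬S)], hence O(S) = O(S|E)/LR.
Posterior odds = 0.638/(1−0.638) = 1.7624. LR = 0.62/0.43 = 1.4419.
Prior odds = 1.7624/1.4419 = 1.2223, so P(S) = 1.2223/(1+1.2223) ≈ 0.55.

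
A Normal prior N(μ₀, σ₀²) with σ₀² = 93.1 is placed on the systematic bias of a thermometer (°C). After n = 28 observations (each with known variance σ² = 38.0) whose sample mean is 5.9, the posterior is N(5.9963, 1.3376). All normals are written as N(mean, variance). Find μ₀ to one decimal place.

μ₀ = 12.6

The posterior mean is a precision-weighted average: μ_n = (τ₀μ₀ + τ_data·x̄)/(τ₀+τ_data), with τ₀=1/σ₀² and τ_data=n/σ².
Here τ₀ = 1/93.1 = 0.010741 and τ_data = 28/38.0 = 0.736842, so τ_n = 0.747583.
Rearranging for μ₀: μ₀ = (μ_n·τ_n − τ_data·x̄)/τ₀ = (5.9963·0.747583 − 0.736842·5.9) / 0.010741 = 0.135364/0.010741 ≈ 12.6.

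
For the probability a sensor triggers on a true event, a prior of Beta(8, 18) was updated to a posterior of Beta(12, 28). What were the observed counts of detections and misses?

4 detections and 10 misses

A Beta(a, b) prior with s successes and f failures in binomial data gives a Beta(a+s, b+f) posterior.
So s = 12 − 8 = 4 and f = 28 − 18 = 10.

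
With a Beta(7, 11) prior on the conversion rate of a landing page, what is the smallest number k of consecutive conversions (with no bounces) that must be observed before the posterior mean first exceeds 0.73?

After k conversions and 0 bounces the posterior is Beta(7+k, 11), with mean (7+k)/(7+11+k).
Set (7+k)/(18+k) > 0.73 and solve: k > (0.73·18 − 7)/(1 − 0.73) = 22.741.
The smallest integer exceeding 22.741 is 23.

k = 23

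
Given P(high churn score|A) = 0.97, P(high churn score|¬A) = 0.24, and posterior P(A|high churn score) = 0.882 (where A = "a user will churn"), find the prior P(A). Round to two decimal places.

P(A) = 0.65

In odds form, posterior odds = prior odds × likelihood ratio, so prior odds = posterior odds ÷ LR.
Posterior odds = 0.882/(1−0.882) = 7.4746. LR = 0.97/0.24 = 4.0417.
Prior odds = 7.4746/4.0417 = 1.8494, so P(A) = 1.8494/(1+1.8494) ≈ 0.65.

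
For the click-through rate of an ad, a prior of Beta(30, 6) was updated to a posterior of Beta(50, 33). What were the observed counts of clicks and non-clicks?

A Beta(α, β) prior with s successes and f failures in binomial data gives a Beta(α+s, β+f) posterior.
So s = 50 − 30 = 20 and f = 33 − 6 = 27.

20 clicks and 27 non-clicks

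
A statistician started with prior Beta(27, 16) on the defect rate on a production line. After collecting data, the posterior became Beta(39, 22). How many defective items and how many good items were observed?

A Beta(a, b) prior with s successes and f failures in binomial data gives a Beta(a+s, b+f) posterior.
Match parameters: s=39−27=12, f=22−16=6.

12 defective items and 6 good items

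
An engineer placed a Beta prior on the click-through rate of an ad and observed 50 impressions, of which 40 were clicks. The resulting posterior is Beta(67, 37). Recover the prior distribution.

A Beta(α, β) prior with s successes and f failures in binomial data gives a Beta(α+s, β+f) posterior.
Subtract the data counts: 67−40=27, 37−10=27.

Beta(27, 27)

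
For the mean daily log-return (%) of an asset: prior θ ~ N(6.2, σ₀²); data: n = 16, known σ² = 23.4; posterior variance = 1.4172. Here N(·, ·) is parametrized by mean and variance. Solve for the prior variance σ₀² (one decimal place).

σ₀² = 45.8

For the Normal–Normal model with known σ², precisions add: τ_n = τ₀ + n/σ².
So 1/σ₀² = 1/1.4172 − 16/23.4 = 0.705617 − 0.683761 = 0.021856.
Hence σ₀² = 1/0.021856 ≈ 45.8.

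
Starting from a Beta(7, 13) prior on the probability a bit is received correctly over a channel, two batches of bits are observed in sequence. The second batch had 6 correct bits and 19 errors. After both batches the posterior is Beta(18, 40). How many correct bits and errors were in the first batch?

Because Beta–binomial updating is additive in the counts, the combined data contributed (α_post−α_prior, β_post−β_prior) successes and failures.
Total across both batches: 18−7=11 correct bits, 40−13=27 errors.
Subtract the second batch: 11−6=5 correct bits and 27−19=8 errors.

5 correct bits and 8 errors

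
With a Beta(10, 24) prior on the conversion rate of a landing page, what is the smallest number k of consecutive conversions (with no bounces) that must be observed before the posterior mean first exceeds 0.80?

After k conversions and 0 bounces the posterior is Beta(10+k, 24), with mean (10+k)/(10+24+k).
Set (10+k)/(34+k) > 0.80 and solve: k > (0.80·34 − 10)/(1 − 0.80) = 86.000.
The smallest integer exceeding 86.000 is 87.

k = 87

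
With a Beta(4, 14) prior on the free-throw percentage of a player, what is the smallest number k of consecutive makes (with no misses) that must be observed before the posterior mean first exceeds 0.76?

After k makes and 0 misses the posterior is Beta(4+k, 14), with mean (4+k)/(4+14+k).
Set (4+k)/(18+k) > 0.76 and solve: k > (0.76·18 − 4)/(1 − 0.76) = 40.333.
The smallest integer exceeding 40.333 is 41, and checking k=41: (45)/(59) = 0.7627 > 0.76.

k = 41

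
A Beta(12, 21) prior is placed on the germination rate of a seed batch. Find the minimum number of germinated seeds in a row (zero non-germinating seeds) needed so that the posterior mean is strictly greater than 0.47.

k = 7

After k germinated seeds and 0 non-germinating seeds the posterior is Beta(12+k, 21), with mean (12+k)/(12+21+k).
Set (12+k)/(33+k) > 0.47 and solve: k > (0.47·33 − 12)/(1 − 0.47) = 6.623.
The smallest integer exceeding 6.623 is 7, and checking k=7: (19)/(40) = 0.4750 > 0.47.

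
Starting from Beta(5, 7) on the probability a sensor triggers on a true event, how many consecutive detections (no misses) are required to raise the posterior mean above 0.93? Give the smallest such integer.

After k detections and 0 misses the posterior is Beta(5+k, 7), with mean (5+k)/(5+7+k).
Set (5+k)/(12+k) > 0.93 and solve: k > (0.93·12 − 5)/(1 − 0.93) = 88.000.
The smallest integer exceeding 88.000 is 89, and checking k=89: (94)/(101) = 0.9307 > 0.93.

k = 89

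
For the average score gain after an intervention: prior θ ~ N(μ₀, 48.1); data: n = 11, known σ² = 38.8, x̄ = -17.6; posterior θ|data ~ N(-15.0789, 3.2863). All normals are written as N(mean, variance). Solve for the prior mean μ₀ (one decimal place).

With known observation variance, the Normal–Normal posterior has precision τ_n = τ₀ + n/σ² and mean μ_n = (τ₀μ₀ + (n/σ²)x̄)/τ_n.
Here τ₀ = 1/48.1 = 0.020790 and τ_data = 11/38.8 = 0.283505, so τ_n = 0.304295.
Rearranging for μ₀: μ₀ = (μ_n·τ_n − τ_data·x̄)/τ₀ = (-15.0789·0.304295 − 0.283505·-17.6) / 0.020790 = 0.401254/0.020790 ≈ 19.3.

μ₀ = 19.3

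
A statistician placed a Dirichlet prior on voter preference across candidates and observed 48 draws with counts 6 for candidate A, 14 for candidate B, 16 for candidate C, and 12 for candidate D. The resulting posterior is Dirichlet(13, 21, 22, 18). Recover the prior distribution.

For a Dirichlet(α) prior with multinomial counts c, the posterior is Dirichlet(α + c) componentwise.
Subtract each count from the matching posterior parameter: 13−6=7, 21−14=7, 22−16=6, 18−12=6.

Dirichlet(7, 7, 6, 6)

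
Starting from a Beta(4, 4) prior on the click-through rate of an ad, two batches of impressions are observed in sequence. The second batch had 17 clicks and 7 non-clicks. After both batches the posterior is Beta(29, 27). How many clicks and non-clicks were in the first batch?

8 clicks and 16 non-clicks

Because Beta–binomial updating is additive in the counts, the combined data contributed (α_post−α_prior, β_post−β_prior) successes and failures.
Total across both batches: 29−4=25 clicks, 27−4=23 non-clicks.
Subtract the second batch: 25−17=8 clicks and 23−7=16 non-clicks.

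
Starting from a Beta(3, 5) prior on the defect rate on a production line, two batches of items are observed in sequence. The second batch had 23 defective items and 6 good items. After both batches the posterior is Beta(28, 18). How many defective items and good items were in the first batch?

2 defective items and 7 good items

Sequential conjugate updates are equivalent to a single update on the pooled data, so total successes = posterior α − prior α and total failures = posterior β − prior β.
Total across both batches: 28−3=25 defective items, 18−5=13 good items.
Subtract the second batch: 25−23=2 defective items and 13−6=7 good items.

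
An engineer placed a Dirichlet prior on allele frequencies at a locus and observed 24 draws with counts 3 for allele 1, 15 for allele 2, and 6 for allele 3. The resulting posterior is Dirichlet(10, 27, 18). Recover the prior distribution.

Dirichlet(7, 12, 12)

For a Dirichlet(α) prior with multinomial counts c, the posterior is Dirichlet(α + c) componentwise.
Subtract each count from the matching posterior parameter: 10−3=7, 27−15=12, 18−6=12.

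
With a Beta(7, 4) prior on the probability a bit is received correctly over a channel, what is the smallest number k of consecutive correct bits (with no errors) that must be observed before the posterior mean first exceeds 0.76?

After k correct bits and 0 errors the posterior is Beta(7+k, 4), with mean (7+k)/(7+4+k).
Set (7+k)/(11+k) > 0.76 and solve: k > (0.76·11 − 7)/(1 − 0.76) = 5.667.
The smallest integer exceeding 5.667 is 6.

k = 6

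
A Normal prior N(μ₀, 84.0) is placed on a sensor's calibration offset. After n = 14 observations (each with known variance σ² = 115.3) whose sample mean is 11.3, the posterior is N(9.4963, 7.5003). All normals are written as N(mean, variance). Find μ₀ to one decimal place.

With known observation variance, the Normal–Normal posterior has precision τ_n = τ₀ + n/σ² and mean μ_n = (τ₀μ₀ + (n/σ²)x̄)/τ_n.
Here τ₀ = 1/84.0 = 0.011905 and τ_data = 14/115.3 = 0.121422, so τ_n = 0.133327.
Rearranging for μ₀: μ₀ = (μ_n·τ_n − τ_data·x̄)/τ₀ = (9.4963·0.133327 − 0.121422·11.3) / 0.011905 = -0.105955/0.011905 ≈ -8.9.

μ₀ = -8.9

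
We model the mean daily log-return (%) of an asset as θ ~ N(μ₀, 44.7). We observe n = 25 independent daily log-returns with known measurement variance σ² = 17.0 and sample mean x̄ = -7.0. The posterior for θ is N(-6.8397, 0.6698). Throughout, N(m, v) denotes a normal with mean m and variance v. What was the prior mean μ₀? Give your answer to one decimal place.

μ₀ = 3.7

With known observation variance, the Normal–Normal posterior has precision τ_n = τ₀ + n/σ² and mean μ_n = (τ₀μ₀ + (n/σ²)x̄)/τ_n.
Here τ₀ = 1/44.7 = 0.022371 and τ_data = 25/17.0 = 1.470588, so τ_n = 1.492959.
Rearranging for μ₀: μ₀ = (μ_n·τ_n − τ_data·x̄)/τ₀ = (-6.8397·1.492959 − 1.470588·-7.0) / 0.022371 = 0.082724/0.022371 ≈ 3.7.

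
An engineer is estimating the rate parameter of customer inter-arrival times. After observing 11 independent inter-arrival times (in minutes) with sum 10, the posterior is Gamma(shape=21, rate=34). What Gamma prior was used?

Gamma(shape=10, rate=24)

For an exponential likelihood with a Gamma(α, β) prior on the rate, n observations with total T give posterior Gamma(α+n, β+T).
So α = 21 − 11 = 10 and β = 34 − 10 = 24.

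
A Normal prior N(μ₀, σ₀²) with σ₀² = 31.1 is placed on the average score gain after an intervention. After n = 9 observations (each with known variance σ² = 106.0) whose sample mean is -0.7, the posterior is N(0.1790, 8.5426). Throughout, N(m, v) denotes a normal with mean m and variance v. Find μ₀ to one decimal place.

μ₀ = 2.5

With known observation variance, the Normal–Normal posterior has precision τ_n = τ₀ + n/σ² and mean μ_n = (τ₀μ₀ + (n/σ²)x̄)/τ_n.
Here τ₀ = 1/31.1 = 0.032154 and τ_data = 9/106.0 = 0.084906, so τ_n = 0.117060.
Rearranging for μ₀: μ₀ = (μ_n·τ_n − τ_data·x̄)/τ₀ = (0.1790·0.117060 − 0.084906·-0.7) / 0.032154 = 0.080388/0.032154 ≈ 2.5.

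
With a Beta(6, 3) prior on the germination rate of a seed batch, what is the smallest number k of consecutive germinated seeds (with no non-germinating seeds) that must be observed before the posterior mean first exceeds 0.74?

k = 3

After k germinated seeds and 0 non-germinating seeds the posterior is Beta(6+k, 3), with mean (6+k)/(6+3+k).
Set (6+k)/(9+k) > 0.74 and solve: k > (0.74·9 − 6)/(1 − 0.74) = 2.538.
The smallest integer exceeding 2.538 is 3, and checking k=3: (9)/(12) = 0.7500 > 0.74.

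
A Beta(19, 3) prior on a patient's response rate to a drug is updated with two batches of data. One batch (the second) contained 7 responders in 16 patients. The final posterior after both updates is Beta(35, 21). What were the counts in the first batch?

9 responders and 9 non-responders

Sequential conjugate updates are equivalent to a single update on the pooled data, so total successes = posterior α − prior α and total failures = posterior β − prior β.
Total across both batches: 35−19=16 responders, 21−3=18 non-responders.
Subtract the second batch: 16−7=9 responders and 18−9=9 non-responders.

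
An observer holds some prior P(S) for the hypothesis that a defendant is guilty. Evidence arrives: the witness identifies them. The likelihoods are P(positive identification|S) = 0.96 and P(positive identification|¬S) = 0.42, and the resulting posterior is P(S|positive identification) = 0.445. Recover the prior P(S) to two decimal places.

In odds form, posterior odds = prior odds × likelihood ratio, so prior odds = posterior odds ÷ LR.
Posterior odds = 0.445/(1−0.445) = 0.8018. LR = 0.96/0.42 = 2.2857.
Prior odds = 0.8018/2.2857 = 0.3508, so P(S) = 0.3508/(1+0.3508) ≈ 0.26.

P(S) = 0.26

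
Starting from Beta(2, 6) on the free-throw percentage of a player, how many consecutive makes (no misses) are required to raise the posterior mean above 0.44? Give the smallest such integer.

After k makes and 0 misses the posterior is Beta(2+k, 6), with mean (2+k)/(2+6+k).
Set (2+k)/(8+k) > 0.44 and solve: k > (0.44·8 − 2)/(1 − 0.44) = 2.714.
The smallest integer exceeding 2.714 is 3.

k = 3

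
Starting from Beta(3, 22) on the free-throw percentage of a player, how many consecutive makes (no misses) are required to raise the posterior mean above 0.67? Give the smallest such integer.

After k makes and 0 misses the posterior is Beta(3+k, 22), with mean (3+k)/(3+22+k).
Set (3+k)/(25+k) > 0.67 and solve: k > (0.67·25 − 3)/(1 − 0.67) = 41.667.
The smallest integer exceeding 41.667 is 42, and checking k=42: (45)/(67) = 0.6716 > 0.67.

k = 42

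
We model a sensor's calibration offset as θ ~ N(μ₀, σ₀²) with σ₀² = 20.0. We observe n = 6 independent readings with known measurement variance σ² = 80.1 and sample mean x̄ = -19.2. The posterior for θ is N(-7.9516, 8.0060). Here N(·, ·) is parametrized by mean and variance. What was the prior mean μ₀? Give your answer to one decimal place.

μ₀ = 8.9

The posterior mean is a precision-weighted average: μ_n = (τ₀μ₀ + τ_data·x̄)/(τ₀+τ_data), with τ₀=1/σ₀² and τ_data=n/σ².
Here τ₀ = 1/20.0 = 0.050000 and τ_data = 6/80.1 = 0.074906, so τ_n = 0.124906.
Rearranging for μ₀: μ₀ = (μ_n·τ_n − τ_data·x̄)/τ₀ = (-7.9516·0.124906 − 0.074906·-19.2) / 0.050000 = 0.444993/0.050000 ≈ 8.9.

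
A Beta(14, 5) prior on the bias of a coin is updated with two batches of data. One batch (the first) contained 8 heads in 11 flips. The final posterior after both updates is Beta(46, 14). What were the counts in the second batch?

24 heads and 6 tails

Sequential conjugate updates are equivalent to a single update on the pooled data, so total successes = posterior α − prior α and total failures = posterior β − prior β.
Total across both batches: 46−14=32 heads, 14−5=9 tails.
Subtract the first batch: 32−8=24 heads and 9−3=6 tails.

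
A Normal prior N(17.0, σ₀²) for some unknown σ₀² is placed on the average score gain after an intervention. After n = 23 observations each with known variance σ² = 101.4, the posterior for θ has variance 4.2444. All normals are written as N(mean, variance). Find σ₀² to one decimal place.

For the Normal–Normal model with known σ², precisions add: τ_n = τ₀ + n/σ².
So 1/σ₀² = 1/4.2444 − 23/101.4 = 0.235605 − 0.226824 = 0.008781.
Hence σ₀² = 1/0.008781 ≈ 113.9.

σ₀² = 113.9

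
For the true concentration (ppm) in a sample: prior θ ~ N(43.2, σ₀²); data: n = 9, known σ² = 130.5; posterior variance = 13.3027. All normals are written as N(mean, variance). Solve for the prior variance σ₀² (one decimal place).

σ₀² = 161.1

For the Normal–Normal model with known σ², precisions add: τ_n = τ₀ + n/σ².
So 1/σ₀² = 1/13.3027 − 9/130.5 = 0.075173 − 0.068966 = 0.006207.
Hence σ₀² = 1/0.006207 ≈ 161.1.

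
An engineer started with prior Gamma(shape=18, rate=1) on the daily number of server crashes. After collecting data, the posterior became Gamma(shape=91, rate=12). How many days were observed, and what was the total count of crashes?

n = 11 days with total 73 crashes

Gamma–Poisson conjugacy: posterior shape = α + Σxᵢ, posterior rate = β + n.
Matching: Σxᵢ = 91 − 18 = 73 and n = 12 − 1 = 11.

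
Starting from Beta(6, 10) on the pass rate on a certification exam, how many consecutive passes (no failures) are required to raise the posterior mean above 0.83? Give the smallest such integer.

After k passes and 0 failures the posterior is Beta(6+k, 10), with mean (6+k)/(6+10+k).
Set (6+k)/(16+k) > 0.83 and solve: k > (0.83·16 − 6)/(1 − 0.83) = 42.824.
The smallest integer exceeding 42.824 is 43, and checking k=43: (49)/(59) = 0.8305 > 0.83.

k = 43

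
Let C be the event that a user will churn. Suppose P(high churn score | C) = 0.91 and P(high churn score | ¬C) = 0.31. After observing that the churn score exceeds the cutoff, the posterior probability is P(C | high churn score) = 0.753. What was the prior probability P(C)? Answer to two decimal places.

P(C) = 0.51

In odds form, posterior odds = prior odds × likelihood ratio, so prior odds = posterior odds ÷ LR.
Posterior odds = 0.753/(1−0.753) = 3.0486. LR = 0.91/0.31 = 2.9355.
Prior odds = 3.0486/2.9355 = 1.0385, so P(C) = 1.0385/(1+1.0385) ≈ 0.51.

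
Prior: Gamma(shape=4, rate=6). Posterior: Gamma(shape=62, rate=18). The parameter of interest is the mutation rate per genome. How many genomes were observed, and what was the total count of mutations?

n = 12 genomes with total 58 mutations

Gamma–Poisson conjugacy: posterior shape = α + Σxᵢ, posterior rate = β + n.
Matching: Σxᵢ = 62 − 4 = 58 and n = 18 − 6 = 12.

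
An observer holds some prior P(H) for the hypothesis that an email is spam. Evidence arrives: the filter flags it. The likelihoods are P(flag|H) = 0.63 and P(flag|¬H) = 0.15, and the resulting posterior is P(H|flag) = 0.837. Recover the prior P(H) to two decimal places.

P(H) = 0.55

Bayes' rule in odds form gives O(H|E) = O(H)·[P(E|H)/P(E|¬H)], hence O(H) = O(H|E)/LR.
Posterior odds = 0.837/(1−0.837) = 5.1350. LR = 0.63/0.15 = 4.2000.
Prior odds = 5.1350/4.2000 = 1.2226, so P(H) = 1.2226/(1+1.2226) ≈ 0.55.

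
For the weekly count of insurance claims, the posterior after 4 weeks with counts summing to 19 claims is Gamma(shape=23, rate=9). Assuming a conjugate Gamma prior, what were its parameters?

Gamma(shape=4, rate=5)

Gamma–Poisson conjugacy: posterior shape = α + Σxᵢ, posterior rate = β + n.
So α = 23 − 19 = 4 and β = 9 − 4 = 5.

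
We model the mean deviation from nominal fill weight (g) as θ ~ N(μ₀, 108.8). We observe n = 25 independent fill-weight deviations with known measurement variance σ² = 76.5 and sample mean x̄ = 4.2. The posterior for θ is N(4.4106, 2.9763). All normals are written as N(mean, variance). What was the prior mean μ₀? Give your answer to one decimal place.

μ₀ = 11.9

The posterior mean is a precision-weighted average: μ_n = (τ₀μ₀ + τ_data·x̄)/(τ₀+τ_data), with τ₀=1/σ₀² and τ_data=n/σ².
Here τ₀ = 1/108.8 = 0.009191 and τ_data = 25/76.5 = 0.326797, so τ_n = 0.335988.
Rearranging for μ₀: μ₀ = (μ_n·τ_n − τ_data·x̄)/τ₀ = (4.4106·0.335988 − 0.326797·4.2) / 0.009191 = 0.109361/0.009191 ≈ 11.9.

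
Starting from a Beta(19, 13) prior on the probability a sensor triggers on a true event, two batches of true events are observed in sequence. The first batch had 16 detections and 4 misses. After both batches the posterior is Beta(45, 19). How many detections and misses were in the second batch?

Because Beta–binomial updating is additive in the counts, the combined data contributed (α_post−α_prior, β_post−β_prior) successes and failures.
Total across both batches: 45−19=26 detections, 19−13=6 misses.
Subtract the first batch: 26−16=10 detections and 6−4=2 misses.

10 detections and 2 misses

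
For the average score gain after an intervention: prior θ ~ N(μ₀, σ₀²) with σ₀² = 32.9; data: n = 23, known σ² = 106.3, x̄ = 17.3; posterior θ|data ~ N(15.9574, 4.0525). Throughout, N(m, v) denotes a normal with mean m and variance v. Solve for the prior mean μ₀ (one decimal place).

The posterior mean is a precision-weighted average: μ_n = (τ₀μ₀ + τ_data·x̄)/(τ₀+τ_data), with τ₀=1/σ₀² and τ_data=n/σ².
Here τ₀ = 1/32.9 = 0.030395 and τ_data = 23/106.3 = 0.216369, so τ_n = 0.246764.
Rearranging for μ₀: μ₀ = (μ_n·τ_n − τ_data·x̄)/τ₀ = (15.9574·0.246764 − 0.216369·17.3) / 0.030395 = 0.194528/0.030395 ≈ 6.4.

μ₀ = 6.4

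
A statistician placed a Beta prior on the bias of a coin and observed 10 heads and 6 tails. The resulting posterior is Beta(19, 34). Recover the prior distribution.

Beta(9, 28)

Under Beta–binomial conjugacy the posterior parameters are (a+s, b+f).
So a = 19 − 10 = 9 and b = 34 − 6 = 28.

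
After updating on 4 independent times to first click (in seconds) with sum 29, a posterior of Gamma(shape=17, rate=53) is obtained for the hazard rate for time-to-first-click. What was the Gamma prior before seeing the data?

For an exponential likelihood with a Gamma(α, β) prior on the rate, n observations with total T give posterior Gamma(α+n, β+T).
So α = 17 − 4 = 13 and β = 53 − 29 = 24.

Gamma(shape=13, rate=24)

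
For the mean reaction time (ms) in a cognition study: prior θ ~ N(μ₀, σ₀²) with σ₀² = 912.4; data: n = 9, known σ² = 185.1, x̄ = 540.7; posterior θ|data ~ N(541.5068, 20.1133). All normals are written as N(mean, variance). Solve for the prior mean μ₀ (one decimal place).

μ₀ = 577.3

The posterior mean is a precision-weighted average: μ_n = (τ₀μ₀ + τ_data·x̄)/(τ₀+τ_data), with τ₀=1/σ₀² and τ_data=n/σ².
Here τ₀ = 1/912.4 = 0.001096 and τ_data = 9/185.1 = 0.048622, so τ_n = 0.049718.
Rearranging for μ₀: μ₀ = (μ_n·τ_n − τ_data·x̄)/τ₀ = (541.5068·0.049718 − 0.048622·540.7) / 0.001096 = 0.632720/0.001096 ≈ 577.3.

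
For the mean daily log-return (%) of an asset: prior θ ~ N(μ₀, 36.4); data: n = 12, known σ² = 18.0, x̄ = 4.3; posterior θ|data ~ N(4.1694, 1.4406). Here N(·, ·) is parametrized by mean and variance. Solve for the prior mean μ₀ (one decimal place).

μ₀ = 1.0

The posterior mean is a precision-weighted average: μ_n = (τ₀μ₀ + τ_data·x̄)/(τ₀+τ_data), with τ₀=1/σ₀² and τ_data=n/σ².
Here τ₀ = 1/36.4 = 0.027473 and τ_data = 12/18.0 = 0.666667, so τ_n = 0.694140.
Rearranging for μ₀: μ₀ = (μ_n·τ_n − τ_data·x̄)/τ₀ = (4.1694·0.694140 − 0.666667·4.3) / 0.027473 = 0.027479/0.027473 ≈ 1.0.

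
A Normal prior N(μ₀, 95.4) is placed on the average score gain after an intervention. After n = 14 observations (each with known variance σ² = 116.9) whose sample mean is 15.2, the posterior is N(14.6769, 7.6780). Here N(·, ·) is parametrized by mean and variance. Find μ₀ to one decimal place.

With known observation variance, the Normal–Normal posterior has precision τ_n = τ₀ + n/σ² and mean μ_n = (τ₀μ₀ + (n/σ²)x̄)/τ_n.
Here τ₀ = 1/95.4 = 0.010482 and τ_data = 14/116.9 = 0.119760, so τ_n = 0.130242.
Rearranging for μ₀: μ₀ = (μ_n·τ_n − τ_data·x̄)/τ₀ = (14.6769·0.130242 − 0.119760·15.2) / 0.010482 = 0.091197/0.010482 ≈ 8.7.

μ₀ = 8.7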